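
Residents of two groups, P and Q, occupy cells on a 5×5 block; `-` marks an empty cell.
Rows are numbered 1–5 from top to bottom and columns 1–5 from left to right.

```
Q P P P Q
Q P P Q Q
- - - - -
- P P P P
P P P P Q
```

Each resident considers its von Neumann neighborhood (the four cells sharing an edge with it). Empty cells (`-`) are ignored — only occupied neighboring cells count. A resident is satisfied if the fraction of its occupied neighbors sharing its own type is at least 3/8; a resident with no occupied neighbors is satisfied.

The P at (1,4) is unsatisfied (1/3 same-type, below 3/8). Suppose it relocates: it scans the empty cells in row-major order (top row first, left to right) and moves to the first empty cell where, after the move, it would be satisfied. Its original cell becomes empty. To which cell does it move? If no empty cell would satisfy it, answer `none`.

(3,2)

Vacating (1,4). Empty cells in order:
  (3,1): 0/1 same-type → still unsatisfied.
  (3,2): 2/2 same-type → satisfied — stop here.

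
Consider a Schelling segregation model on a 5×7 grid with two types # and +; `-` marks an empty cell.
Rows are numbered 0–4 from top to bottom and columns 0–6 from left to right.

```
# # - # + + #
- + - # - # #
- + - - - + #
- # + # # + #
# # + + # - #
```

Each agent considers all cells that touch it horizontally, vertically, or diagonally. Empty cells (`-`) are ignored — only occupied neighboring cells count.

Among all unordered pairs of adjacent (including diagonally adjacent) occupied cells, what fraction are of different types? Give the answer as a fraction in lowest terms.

Scan each occupied cell's neighbors to the right and below (and the two forward diagonals) so each pair is counted once.
From row 0: 8 unlike of 13 pairs (running 8/13).
From row 1: 2 unlike of 6 pairs (running 10/19).
From row 2: 5 unlike of 8 pairs (running 15/27).
From row 3: 11 unlike of 19 pairs (running 26/46).
From row 4: 2 unlike of 4 pairs (running 28/50).
Total adjacent occupied pairs: 50; unlike-type pairs: 28.
28/50 reduces to 14/25.

14/25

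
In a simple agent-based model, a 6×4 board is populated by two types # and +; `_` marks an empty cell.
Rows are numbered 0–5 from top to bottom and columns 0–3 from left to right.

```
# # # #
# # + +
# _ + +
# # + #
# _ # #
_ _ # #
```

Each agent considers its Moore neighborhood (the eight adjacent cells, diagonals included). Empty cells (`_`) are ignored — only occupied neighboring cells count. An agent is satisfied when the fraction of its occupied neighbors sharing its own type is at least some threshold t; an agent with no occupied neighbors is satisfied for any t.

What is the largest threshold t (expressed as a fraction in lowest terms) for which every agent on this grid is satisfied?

(0,0)# 3/3
(0,1)# 4/5
(0,2)# 3/5
(0,3)# 1/3
(1,0)# 4/4
(1,1)# 5/7
(1,2)+ 3/7
(1,3)+ 3/5
(2,0)# 4/4
(2,2)+ 4/7
(2,3)+ 4/5
(3,0)# 3/3
(3,1)# 4/6
(3,2)+ 2/6
(3,3)# 2/5
(4,0)# 2/2
(4,2)# 5/6
(4,3)# 4/5
(5,2)# 3/3
(5,3)# 3/3
The smallest same-type fraction is 1/3 at (0,3), which reduces to 1/3. Any threshold above that leaves this agent unsatisfied.

1/3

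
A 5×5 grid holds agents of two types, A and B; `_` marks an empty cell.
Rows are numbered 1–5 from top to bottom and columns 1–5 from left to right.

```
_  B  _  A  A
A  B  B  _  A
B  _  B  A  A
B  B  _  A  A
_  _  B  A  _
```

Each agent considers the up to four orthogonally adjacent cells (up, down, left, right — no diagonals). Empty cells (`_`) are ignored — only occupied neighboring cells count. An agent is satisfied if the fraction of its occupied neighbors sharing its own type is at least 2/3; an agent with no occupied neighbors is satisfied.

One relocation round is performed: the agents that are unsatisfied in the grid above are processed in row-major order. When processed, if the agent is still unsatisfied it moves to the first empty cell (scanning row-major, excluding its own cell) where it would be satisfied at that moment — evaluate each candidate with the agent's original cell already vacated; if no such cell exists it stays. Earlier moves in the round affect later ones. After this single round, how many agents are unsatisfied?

0

Initially unsatisfied (in order): (2,1), (3,1), (3,3), (5,3), (5,4).
  (2,1) → (2,4).
  (3,1): now satisfied by earlier moves; stays.
  (3,3) → (1,1).
  (5,3) → (1,3).
  (5,4): now satisfied by earlier moves; stays.
Resulting grid:
B B B A A
_ B B A A
B _ _ A A
B B _ A A
_ _ _ A _
All satisfied now.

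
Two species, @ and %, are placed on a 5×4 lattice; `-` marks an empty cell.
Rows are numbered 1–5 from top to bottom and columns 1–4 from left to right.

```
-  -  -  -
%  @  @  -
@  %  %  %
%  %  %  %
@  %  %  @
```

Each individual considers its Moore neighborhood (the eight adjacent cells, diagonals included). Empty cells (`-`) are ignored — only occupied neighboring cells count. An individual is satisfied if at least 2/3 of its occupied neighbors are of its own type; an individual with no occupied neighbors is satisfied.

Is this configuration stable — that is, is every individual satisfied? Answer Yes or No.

Row 2: (2,1)% 1/3 ✗ · (2,2)@ 2/5 ✗ · (2,3)@ 1/4 ✗
Row 3: (3,1)@ 1/5 ✗ · (3,2)% 5/8 ✗ · (3,3)% 5/7 ✓ · (3,4)% 3/4 ✓
Row 4: (4,1)% 3/5 ✗ · (4,2)% 6/8 ✓ · (4,3)% 7/8 ✓ · (4,4)% 4/5 ✓
Row 5: (5,1)@ 0/3 ✗ · (5,2)% 4/5 ✓ · (5,3)% 4/5 ✓ · (5,4)@ 0/3 ✗
For instance (2,1) has only 1/3 same-type neighbors, below 2/3.

No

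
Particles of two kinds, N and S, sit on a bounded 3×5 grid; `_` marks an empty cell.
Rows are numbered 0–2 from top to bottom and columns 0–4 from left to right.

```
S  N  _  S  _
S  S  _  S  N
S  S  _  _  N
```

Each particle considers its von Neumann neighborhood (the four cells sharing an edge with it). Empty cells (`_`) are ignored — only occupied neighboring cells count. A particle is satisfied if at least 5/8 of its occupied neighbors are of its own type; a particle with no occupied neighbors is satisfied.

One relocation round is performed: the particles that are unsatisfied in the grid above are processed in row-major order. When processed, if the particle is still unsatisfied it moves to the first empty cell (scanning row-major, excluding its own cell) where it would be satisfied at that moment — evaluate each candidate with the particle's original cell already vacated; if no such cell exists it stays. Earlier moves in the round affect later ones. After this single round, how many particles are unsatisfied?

2

Initially unsatisfied (in order): (0,0), (0,1), (1,3), (1,4).
  (0,0) → (1,2).
  (0,1): no empty cell satisfies it; stays.
  (1,3): now satisfied by earlier moves; stays.
  (1,4): no empty cell satisfies it; stays.
Resulting grid:
_ N _ S _
S S S S N
S S _ _ N
Unsatisfied now: (0,1), (1,4).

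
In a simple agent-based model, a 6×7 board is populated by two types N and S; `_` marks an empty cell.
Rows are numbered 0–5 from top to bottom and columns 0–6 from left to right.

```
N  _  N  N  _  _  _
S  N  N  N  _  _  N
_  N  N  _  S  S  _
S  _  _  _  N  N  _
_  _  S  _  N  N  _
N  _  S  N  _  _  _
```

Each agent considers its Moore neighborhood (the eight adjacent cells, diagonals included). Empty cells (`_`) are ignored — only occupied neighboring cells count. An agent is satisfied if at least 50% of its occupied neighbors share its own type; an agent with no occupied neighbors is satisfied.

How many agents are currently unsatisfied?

Row 0: (0,0)N 1/2 satisfied · (0,2)N 4/4 satisfied · (0,3)N 3/3 satisfied
Row 1: (1,0)S 0/3 not · (1,1)N 5/6 satisfied · (1,2)N 6/6 satisfied · (1,3)N 4/5 satisfied · (1,6)N 0/1 not
Row 2: (2,1)N 3/5 satisfied · (2,2)N 4/4 satisfied · (2,4)S 1/4 not · (2,5)S 1/4 not
Row 3: (3,0)S 0/1 not · (3,4)N 3/5 satisfied · (3,5)N 3/5 satisfied
Row 4: (4,2)S 1/2 satisfied · (4,4)N 4/4 satisfied · (4,5)N 3/3 satisfied
Row 5: (5,0)N 0/0 satisfied · (5,2)S 1/2 satisfied · (5,3)N 1/3 not
Unsatisfied: (1,0), (1,6), (2,4), (2,5), (3,0), (5,3) — 6 in total.

6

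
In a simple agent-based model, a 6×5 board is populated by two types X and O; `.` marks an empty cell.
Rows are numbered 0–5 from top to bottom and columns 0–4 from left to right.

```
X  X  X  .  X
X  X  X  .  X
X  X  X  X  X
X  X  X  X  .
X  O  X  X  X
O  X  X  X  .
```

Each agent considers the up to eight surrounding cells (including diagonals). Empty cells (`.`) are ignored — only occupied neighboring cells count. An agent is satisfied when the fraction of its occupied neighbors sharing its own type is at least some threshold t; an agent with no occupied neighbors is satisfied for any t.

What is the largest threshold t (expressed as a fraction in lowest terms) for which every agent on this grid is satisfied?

(0,0)X 3/3
(0,1)X 5/5
(0,2)X 3/3
(0,4)X 1/1
(1,0)X 5/5
(1,1)X 8/8
(1,2)X 6/6
(1,4)X 3/3
(2,0)X 5/5
(2,1)X 8/8
(2,2)X 7/7
(2,3)X 6/6
(2,4)X 3/3
(3,0)X 4/5
(3,1)X 7/8
(3,2)X 7/8
(3,3)X 7/7
(4,0)X 3/5
(4,1)O 1/8
(4,2)X 7/8
(4,3)X 6/6
(4,4)X 3/3
(5,0)O 1/3
(5,1)X 3/5
(5,2)X 4/5
(5,3)X 4/4
The smallest same-type fraction is 1/8 at (4,1), which reduces to 1/8. Any threshold above that leaves this agent unsatisfied.

1/8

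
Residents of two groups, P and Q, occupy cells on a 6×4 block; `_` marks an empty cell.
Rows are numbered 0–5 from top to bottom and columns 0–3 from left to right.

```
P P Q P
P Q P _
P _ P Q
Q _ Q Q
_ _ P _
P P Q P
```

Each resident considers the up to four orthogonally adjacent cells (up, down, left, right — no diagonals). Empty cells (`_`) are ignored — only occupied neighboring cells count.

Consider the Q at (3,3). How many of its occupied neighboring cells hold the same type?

2

Occupied neighbors of (3,3): (2,3)=Q, (3,2)=Q.
Same type (Q): 2 of 2.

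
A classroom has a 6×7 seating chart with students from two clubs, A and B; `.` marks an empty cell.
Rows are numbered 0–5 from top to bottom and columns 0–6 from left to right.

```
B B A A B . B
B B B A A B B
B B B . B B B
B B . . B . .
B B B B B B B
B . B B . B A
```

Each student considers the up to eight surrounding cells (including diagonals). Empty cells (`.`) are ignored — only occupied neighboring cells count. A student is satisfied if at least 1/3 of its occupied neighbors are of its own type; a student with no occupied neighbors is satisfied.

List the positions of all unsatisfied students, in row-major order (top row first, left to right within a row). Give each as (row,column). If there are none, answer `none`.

Row 0: (0,0)B 3/3 ✓ · (0,1)B 4/5 ✓ · (0,2)A 2/5 ✓ · (0,3)A 3/5 ✓ · (0,4)B 1/4 ✗ · (0,6)B 2/2 ✓
Row 1: (1,0)B 5/5 ✓ · (1,1)B 7/8 ✓ · (1,2)B 4/7 ✓ · (1,3)A 3/7 ✓ · (1,4)A 2/6 ✓ · (1,5)B 6/7 ✓ · (1,6)B 4/4 ✓
Row 2: (2,0)B 5/5 ✓ · (2,1)B 7/7 ✓ · (2,2)B 4/5 ✓ · (2,4)B 3/5 ✓ · (2,5)B 5/6 ✓ · (2,6)B 3/3 ✓
Row 3: (3,0)B 5/5 ✓ · (3,1)B 7/7 ✓ · (3,4)B 5/5 ✓
Row 4: (4,0)B 4/4 ✓ · (4,1)B 6/6 ✓ · (4,2)B 5/5 ✓ · (4,3)B 5/5 ✓ · (4,4)B 5/5 ✓ · (4,5)B 4/5 ✓ · (4,6)B 2/3 ✓
Row 5: (5,0)B 2/2 ✓ · (5,2)B 4/4 ✓ · (5,3)B 4/4 ✓ · (5,5)B 3/4 ✓ · (5,6)A 0/3 ✗

(0,4), (5,6)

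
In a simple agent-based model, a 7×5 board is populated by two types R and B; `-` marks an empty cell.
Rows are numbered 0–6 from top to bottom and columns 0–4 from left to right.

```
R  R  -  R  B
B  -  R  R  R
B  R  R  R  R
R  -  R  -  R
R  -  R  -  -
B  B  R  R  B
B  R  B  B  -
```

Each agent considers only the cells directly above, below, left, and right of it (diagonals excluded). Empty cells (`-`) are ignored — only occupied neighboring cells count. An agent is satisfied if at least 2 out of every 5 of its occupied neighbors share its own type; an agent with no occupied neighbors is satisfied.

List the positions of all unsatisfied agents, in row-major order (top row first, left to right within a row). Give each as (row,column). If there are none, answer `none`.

Row 0: (0,0)R 1/2 ✓ · (0,1)R 1/1 ✓ · (0,3)R 1/2 ✓ · (0,4)B 0/2 ✗
Row 1: (1,0)B 1/2 ✓ · (1,2)R 2/2 ✓ · (1,3)R 4/4 ✓ · (1,4)R 2/3 ✓
Row 2: (2,0)B 1/3 ✗ · (2,1)R 1/2 ✓ · (2,2)R 4/4 ✓ · (2,3)R 3/3 ✓ · (2,4)R 3/3 ✓
Row 3: (3,0)R 1/2 ✓ · (3,2)R 2/2 ✓ · (3,4)R 1/1 ✓
Row 4: (4,0)R 1/2 ✓ · (4,2)R 2/2 ✓
Row 5: (5,0)B 2/3 ✓ · (5,1)B 1/3 ✗ · (5,2)R 2/4 ✓ · (5,3)R 1/3 ✗ · (5,4)B 0/1 ✗
Row 6: (6,0)B 1/2 ✓ · (6,1)R 0/3 ✗ · (6,2)B 1/3 ✗ · (6,3)B 1/2 ✓

(0,4), (2,0), (5,1), (5,3), (5,4), (6,1), (6,2)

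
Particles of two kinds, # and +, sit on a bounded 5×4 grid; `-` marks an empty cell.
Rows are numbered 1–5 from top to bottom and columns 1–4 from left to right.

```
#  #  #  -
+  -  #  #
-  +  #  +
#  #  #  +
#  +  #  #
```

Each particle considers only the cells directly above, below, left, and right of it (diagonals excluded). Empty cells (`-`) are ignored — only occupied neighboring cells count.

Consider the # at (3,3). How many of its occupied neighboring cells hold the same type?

Occupied neighbors of (3,3): (2,3)=#, (4,3)=#, (3,2)=+, (3,4)=+.
Same type (#): 2 of 4.

2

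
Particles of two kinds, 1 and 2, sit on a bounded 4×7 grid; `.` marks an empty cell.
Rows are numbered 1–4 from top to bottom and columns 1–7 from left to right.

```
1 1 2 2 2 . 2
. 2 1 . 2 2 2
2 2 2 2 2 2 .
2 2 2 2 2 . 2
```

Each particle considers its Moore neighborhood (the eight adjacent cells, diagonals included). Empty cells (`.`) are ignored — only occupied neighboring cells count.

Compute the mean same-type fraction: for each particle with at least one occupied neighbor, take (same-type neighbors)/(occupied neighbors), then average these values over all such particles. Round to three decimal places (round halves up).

0.849

(1,1)1 1/2
(1,2)1 2/4
(1,3)2 2/4
(1,4)2 3/4
(1,5)2 3/3
(1,7)2 2/2
(2,2)2 4/7
(2,3)1 1/7
(2,5)2 6/6
(2,6)2 6/6
(2,7)2 3/3
(3,1)2 4/4
(3,2)2 6/7
(3,3)2 6/7
(3,4)2 6/7
(3,5)2 6/6
(3,6)2 6/6
(4,1)2 3/3
(4,2)2 5/5
(4,3)2 5/5
(4,4)2 5/5
(4,5)2 4/4
(4,7)2 1/1
Sum over 23 particles: 1/2 + 2/4 + 2/4 + 3/4 + 3/3 + 2/2 + 4/7 + 1/7 + 6/6 + 6/6 + 3/3 + 4/4 + 6/7 + 6/7 + 6/7 + 6/6 + 6/6 + 3/3 + 5/5 + 5/5 + 5/5 + 4/4 + 1/1 = 547/28; mean = 547/28 ÷ 23 = 547/644 = 0.849378… → 0.849.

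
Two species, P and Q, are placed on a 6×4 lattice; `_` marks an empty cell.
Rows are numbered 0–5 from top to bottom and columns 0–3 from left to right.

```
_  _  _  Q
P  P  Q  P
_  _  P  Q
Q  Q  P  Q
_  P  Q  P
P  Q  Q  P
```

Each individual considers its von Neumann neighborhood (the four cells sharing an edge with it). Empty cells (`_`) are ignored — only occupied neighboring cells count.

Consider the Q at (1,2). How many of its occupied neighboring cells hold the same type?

0

Occupied neighbors of (1,2): (2,2)=P, (1,1)=P, (1,3)=P.
Same type (Q): 0 of 3.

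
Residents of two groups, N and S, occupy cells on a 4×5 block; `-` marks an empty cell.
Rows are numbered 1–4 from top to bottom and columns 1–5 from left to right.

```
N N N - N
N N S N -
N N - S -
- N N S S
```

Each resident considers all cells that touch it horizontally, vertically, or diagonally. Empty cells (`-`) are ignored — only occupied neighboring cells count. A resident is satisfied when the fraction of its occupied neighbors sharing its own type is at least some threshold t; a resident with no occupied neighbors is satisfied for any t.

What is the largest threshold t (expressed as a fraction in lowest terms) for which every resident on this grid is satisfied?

(1,1)N 3/3
(1,2)N 4/5
(1,3)N 3/4
(1,5)N 1/1
(2,1)N 5/5
(2,2)N 6/7
(2,3)S 1/6
(2,4)N 2/4
(3,1)N 4/4
(3,2)N 5/6
(3,4)S 3/5
(4,2)N 3/3
(4,3)N 2/4
(4,4)S 2/3
(4,5)S 2/2
The smallest same-type fraction is 1/6 at (2,3), which reduces to 1/6. Any threshold above that leaves this resident unsatisfied.

1/6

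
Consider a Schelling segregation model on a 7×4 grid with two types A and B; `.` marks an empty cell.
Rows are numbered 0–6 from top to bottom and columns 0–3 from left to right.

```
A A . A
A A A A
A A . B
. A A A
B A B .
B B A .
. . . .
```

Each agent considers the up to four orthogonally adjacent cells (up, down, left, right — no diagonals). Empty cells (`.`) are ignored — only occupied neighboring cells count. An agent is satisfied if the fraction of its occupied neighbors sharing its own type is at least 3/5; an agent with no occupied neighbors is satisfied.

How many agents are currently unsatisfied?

7

Row 0: (0,0)A 2/2 ok · (0,1)A 2/2 ok · (0,3)A 1/1 ok
Row 1: (1,0)A 3/3 ok · (1,1)A 4/4 ok · (1,2)A 2/2 ok · (1,3)A 2/3 ok
Row 2: (2,0)A 2/2 ok · (2,1)A 3/3 ok · (2,3)B 0/2 unhappy
Row 3: (3,1)A 3/3 ok · (3,2)A 2/3 ok · (3,3)A 1/2 unhappy
Row 4: (4,0)B 1/2 unhappy · (4,1)A 1/4 unhappy · (4,2)B 0/3 unhappy
Row 5: (5,0)B 2/2 ok · (5,1)B 1/3 unhappy · (5,2)A 0/2 unhappy
Unsatisfied: (2,3), (3,3), (4,0), (4,1), (4,2), (5,1), (5,2) — 7 in total.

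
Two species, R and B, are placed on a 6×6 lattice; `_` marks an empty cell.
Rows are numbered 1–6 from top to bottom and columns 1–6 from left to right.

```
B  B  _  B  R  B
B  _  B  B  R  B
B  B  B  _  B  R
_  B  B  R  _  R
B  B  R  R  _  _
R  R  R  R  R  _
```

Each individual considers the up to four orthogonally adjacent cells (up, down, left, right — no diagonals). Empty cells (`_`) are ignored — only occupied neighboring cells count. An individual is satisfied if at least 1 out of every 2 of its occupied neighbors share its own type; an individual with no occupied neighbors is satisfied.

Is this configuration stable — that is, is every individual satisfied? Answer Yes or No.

No

Row 1: (1,1)B 2/2 satisfied · (1,2)B 1/1 satisfied · (1,4)B 1/2 satisfied · (1,5)R 1/3 not · (1,6)B 1/2 satisfied
Row 2: (2,1)B 2/2 satisfied · (2,3)B 2/2 satisfied · (2,4)B 2/3 satisfied · (2,5)R 1/4 not · (2,6)B 1/3 not
Row 3: (3,1)B 2/2 satisfied · (3,2)B 3/3 satisfied · (3,3)B 3/3 satisfied · (3,5)B 0/2 not · (3,6)R 1/3 not
Row 4: (4,2)B 3/3 satisfied · (4,3)B 2/4 satisfied · (4,4)R 1/2 satisfied · (4,6)R 1/1 satisfied
Row 5: (5,1)B 1/2 satisfied · (5,2)B 2/4 satisfied · (5,3)R 2/4 satisfied · (5,4)R 3/3 satisfied
Row 6: (6,1)R 1/2 satisfied · (6,2)R 2/3 satisfied · (6,3)R 3/3 satisfied · (6,4)R 3/3 satisfied · (6,5)R 1/1 satisfied
For instance (1,5) has only 1/3 same-type neighbors, below 1/2.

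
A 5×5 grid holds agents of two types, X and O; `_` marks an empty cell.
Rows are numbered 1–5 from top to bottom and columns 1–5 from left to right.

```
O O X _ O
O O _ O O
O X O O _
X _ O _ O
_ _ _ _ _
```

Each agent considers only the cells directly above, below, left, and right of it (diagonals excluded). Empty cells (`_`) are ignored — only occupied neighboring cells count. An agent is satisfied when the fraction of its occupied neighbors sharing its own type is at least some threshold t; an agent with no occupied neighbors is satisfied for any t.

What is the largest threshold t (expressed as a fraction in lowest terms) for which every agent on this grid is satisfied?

(1,1)O 2/2
(1,2)O 2/3
(1,3)X 0/1
(1,5)O 1/1
(2,1)O 3/3
(2,2)O 2/3
(2,4)O 2/2
(2,5)O 2/2
(3,1)O 1/3
(3,2)X 0/3
(3,3)O 2/3
(3,4)O 2/2
(4,1)X 0/1
(4,3)O 1/1
(4,5)O — no occupied neighbors
The smallest same-type fraction is 0/1 at (1,3), which reduces to 0/1. Any threshold above that leaves this agent unsatisfied.

0/1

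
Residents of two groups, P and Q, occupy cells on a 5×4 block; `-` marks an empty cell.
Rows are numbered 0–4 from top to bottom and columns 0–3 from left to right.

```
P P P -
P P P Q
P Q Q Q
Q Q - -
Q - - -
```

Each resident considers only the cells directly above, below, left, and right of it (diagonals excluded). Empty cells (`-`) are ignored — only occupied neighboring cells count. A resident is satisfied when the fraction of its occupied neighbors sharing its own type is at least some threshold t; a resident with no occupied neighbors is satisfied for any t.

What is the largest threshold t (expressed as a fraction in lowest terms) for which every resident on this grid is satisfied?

(0,0)P 2/2
(0,1)P 3/3
(0,2)P 2/2
(1,0)P 3/3
(1,1)P 3/4
(1,2)P 2/4
(1,3)Q 1/2
(2,0)P 1/3
(2,1)Q 2/4
(2,2)Q 2/3
(2,3)Q 2/2
(3,0)Q 2/3
(3,1)Q 2/2
(4,0)Q 1/1
The smallest same-type fraction is 1/3 at (2,0), which reduces to 1/3. Any threshold above that leaves this resident unsatisfied.

1/3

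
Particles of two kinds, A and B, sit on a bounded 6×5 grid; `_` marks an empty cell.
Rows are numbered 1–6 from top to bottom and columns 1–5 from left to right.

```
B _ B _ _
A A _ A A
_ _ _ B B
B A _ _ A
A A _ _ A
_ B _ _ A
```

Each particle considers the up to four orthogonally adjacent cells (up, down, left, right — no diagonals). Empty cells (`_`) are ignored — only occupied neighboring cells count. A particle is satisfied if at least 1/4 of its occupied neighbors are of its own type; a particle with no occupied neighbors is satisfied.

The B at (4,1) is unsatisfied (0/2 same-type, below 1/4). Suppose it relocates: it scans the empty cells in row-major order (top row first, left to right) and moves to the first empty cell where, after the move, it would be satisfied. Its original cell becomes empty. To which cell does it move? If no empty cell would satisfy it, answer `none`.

Vacating (4,1). Empty cells in order:
  (1,2): 2/3 same-type → satisfied — stop here.

(1,2)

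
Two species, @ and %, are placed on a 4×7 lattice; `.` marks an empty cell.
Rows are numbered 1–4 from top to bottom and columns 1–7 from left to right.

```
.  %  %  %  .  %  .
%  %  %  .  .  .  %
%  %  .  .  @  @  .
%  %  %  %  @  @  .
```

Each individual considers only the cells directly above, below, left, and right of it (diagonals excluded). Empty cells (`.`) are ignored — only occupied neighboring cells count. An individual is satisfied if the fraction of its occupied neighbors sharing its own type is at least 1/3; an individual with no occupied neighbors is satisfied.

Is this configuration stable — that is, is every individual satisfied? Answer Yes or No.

Yes

Row 1: (1,2)% 2/2 ok · (1,3)% 3/3 ok · (1,4)% 1/1 ok · (1,6)% 0/0 ok
Row 2: (2,1)% 2/2 ok · (2,2)% 4/4 ok · (2,3)% 2/2 ok · (2,7)% 0/0 ok
Row 3: (3,1)% 3/3 ok · (3,2)% 3/3 ok · (3,5)@ 2/2 ok · (3,6)@ 2/2 ok
Row 4: (4,1)% 2/2 ok · (4,2)% 3/3 ok · (4,3)% 2/2 ok · (4,4)% 1/2 ok · (4,5)@ 2/3 ok · (4,6)@ 2/2 ok
All meet the threshold, so the configuration is stable.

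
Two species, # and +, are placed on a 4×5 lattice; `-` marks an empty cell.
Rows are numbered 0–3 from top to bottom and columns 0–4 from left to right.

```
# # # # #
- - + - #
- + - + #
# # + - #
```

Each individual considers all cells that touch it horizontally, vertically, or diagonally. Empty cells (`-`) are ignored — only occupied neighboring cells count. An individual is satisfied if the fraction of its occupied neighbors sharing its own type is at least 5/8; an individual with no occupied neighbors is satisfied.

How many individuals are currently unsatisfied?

(0,0)# 1/1 ✓
(0,1)# 2/3 ✓
(0,2)# 2/3 ✓
(0,3)# 3/4 ✓
(0,4)# 2/2 ✓
(1,2)+ 2/5 ✗
(1,4)# 3/4 ✓
(2,1)+ 2/4 ✗
(2,3)+ 2/5 ✗
(2,4)# 2/3 ✓
(3,0)# 1/2 ✗
(3,1)# 1/3 ✗
(3,2)+ 2/3 ✓
(3,4)# 1/2 ✗
Unsatisfied: (1,2), (2,1), (2,3), (3,0), (3,1), (3,4) — 6 in total.

6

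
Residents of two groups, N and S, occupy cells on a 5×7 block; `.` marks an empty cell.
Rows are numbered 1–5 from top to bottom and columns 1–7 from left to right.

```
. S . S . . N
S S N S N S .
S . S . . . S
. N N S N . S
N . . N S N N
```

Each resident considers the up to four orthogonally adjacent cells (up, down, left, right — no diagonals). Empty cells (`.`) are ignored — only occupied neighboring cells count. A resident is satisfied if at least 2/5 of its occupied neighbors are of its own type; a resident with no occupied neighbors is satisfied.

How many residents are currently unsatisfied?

10

Row 1: (1,2)S 1/1 satisfied · (1,4)S 1/1 satisfied · (1,7)N 0/0 satisfied
Row 2: (2,1)S 2/2 satisfied · (2,2)S 2/3 satisfied · (2,3)N 0/3 not · (2,4)S 1/3 not · (2,5)N 0/2 not · (2,6)S 0/1 not
Row 3: (3,1)S 1/1 satisfied · (3,3)S 0/2 not · (3,7)S 1/1 satisfied
Row 4: (4,2)N 1/1 satisfied · (4,3)N 1/3 not · (4,4)S 0/3 not · (4,5)N 0/2 not · (4,7)S 1/2 satisfied
Row 5: (5,1)N 0/0 satisfied · (5,4)N 0/2 not · (5,5)S 0/3 not · (5,6)N 1/2 satisfied · (5,7)N 1/2 satisfied
Unsatisfied: (2,3), (2,4), (2,5), (2,6), (3,3), (4,3), (4,4), (4,5), (5,4), (5,5) — 10 in total.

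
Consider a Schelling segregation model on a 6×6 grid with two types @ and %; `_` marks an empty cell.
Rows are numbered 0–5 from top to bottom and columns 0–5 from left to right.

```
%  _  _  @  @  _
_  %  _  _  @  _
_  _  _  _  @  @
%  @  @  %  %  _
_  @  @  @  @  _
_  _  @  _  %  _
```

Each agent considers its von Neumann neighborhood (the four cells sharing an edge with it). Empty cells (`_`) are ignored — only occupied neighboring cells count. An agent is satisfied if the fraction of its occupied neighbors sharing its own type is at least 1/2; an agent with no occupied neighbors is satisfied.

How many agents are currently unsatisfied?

5

(0,0)% 0/0 ✓
(0,3)@ 1/1 ✓
(0,4)@ 2/2 ✓
(1,1)% 0/0 ✓
(1,4)@ 2/2 ✓
(2,4)@ 2/3 ✓
(2,5)@ 1/1 ✓
(3,0)% 0/1 ✗
(3,1)@ 2/3 ✓
(3,2)@ 2/3 ✓
(3,3)% 1/3 ✗
(3,4)% 1/3 ✗
(4,1)@ 2/2 ✓
(4,2)@ 4/4 ✓
(4,3)@ 2/3 ✓
(4,4)@ 1/3 ✗
(5,2)@ 1/1 ✓
(5,4)% 0/1 ✗
Unsatisfied: (3,0), (3,3), (3,4), (4,4), (5,4) — 5 in total.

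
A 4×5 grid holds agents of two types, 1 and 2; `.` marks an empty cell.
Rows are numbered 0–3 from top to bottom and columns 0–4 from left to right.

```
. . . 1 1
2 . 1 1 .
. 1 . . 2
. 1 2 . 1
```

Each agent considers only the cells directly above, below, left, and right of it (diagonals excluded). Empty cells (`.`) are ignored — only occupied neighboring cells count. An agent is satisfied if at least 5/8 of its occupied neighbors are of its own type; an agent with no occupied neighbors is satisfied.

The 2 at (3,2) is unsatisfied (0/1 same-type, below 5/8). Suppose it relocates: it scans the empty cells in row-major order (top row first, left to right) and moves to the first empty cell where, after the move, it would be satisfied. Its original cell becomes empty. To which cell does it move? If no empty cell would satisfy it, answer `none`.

(0,0)

Vacating (3,2). Empty cells in order:
  (0,0): 1/1 same-type → satisfied — stop here.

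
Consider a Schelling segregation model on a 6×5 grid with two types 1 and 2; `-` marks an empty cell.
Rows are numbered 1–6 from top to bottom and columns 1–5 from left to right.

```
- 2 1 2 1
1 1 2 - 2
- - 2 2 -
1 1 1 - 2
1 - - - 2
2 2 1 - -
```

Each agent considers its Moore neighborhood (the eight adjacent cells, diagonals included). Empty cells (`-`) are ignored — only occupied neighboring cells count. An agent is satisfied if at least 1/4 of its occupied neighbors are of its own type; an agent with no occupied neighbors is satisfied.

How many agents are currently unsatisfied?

2

(1,2)2 1/4 ok
(1,3)1 1/4 ok
(1,4)2 2/4 ok
(1,5)1 0/2 unhappy
(2,1)1 1/2 ok
(2,2)1 2/5 ok
(2,3)2 4/6 ok
(2,5)2 2/3 ok
(3,3)2 2/5 ok
(3,4)2 4/5 ok
(4,1)1 2/2 ok
(4,2)1 3/4 ok
(4,3)1 1/3 ok
(4,5)2 2/2 ok
(5,1)1 2/4 ok
(5,5)2 1/1 ok
(6,1)2 1/2 ok
(6,2)2 1/3 ok
(6,3)1 0/1 unhappy
Unsatisfied: (1,5), (6,3) — 2 in total.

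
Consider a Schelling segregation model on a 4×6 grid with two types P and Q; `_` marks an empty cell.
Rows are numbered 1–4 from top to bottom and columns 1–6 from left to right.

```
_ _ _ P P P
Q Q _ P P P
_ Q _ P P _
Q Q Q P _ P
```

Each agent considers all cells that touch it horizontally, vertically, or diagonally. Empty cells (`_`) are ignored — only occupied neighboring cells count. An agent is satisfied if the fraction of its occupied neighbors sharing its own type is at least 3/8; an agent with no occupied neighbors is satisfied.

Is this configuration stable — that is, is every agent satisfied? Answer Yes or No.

Yes

(1,4)P 3/3 satisfied
(1,5)P 5/5 satisfied
(1,6)P 3/3 satisfied
(2,1)Q 2/2 satisfied
(2,2)Q 2/2 satisfied
(2,4)P 5/5 satisfied
(2,5)P 7/7 satisfied
(2,6)P 4/4 satisfied
(3,2)Q 5/5 satisfied
(3,4)P 4/5 satisfied
(3,5)P 6/6 satisfied
(4,1)Q 2/2 satisfied
(4,2)Q 3/3 satisfied
(4,3)Q 2/4 satisfied
(4,4)P 2/3 satisfied
(4,6)P 1/1 satisfied
All meet the threshold, so the configuration is stable.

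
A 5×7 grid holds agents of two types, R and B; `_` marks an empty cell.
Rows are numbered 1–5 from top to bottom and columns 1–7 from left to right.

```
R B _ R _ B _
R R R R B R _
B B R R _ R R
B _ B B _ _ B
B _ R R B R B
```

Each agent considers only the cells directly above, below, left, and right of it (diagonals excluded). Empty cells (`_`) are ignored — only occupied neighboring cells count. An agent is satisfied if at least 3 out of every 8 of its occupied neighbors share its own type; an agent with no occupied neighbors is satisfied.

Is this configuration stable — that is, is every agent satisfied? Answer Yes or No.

Row 1: (1,1)R 1/2 ✓ · (1,2)B 0/2 ✗ · (1,4)R 1/1 ✓ · (1,6)B 0/1 ✗
Row 2: (2,1)R 2/3 ✓ · (2,2)R 2/4 ✓ · (2,3)R 3/3 ✓ · (2,4)R 3/4 ✓ · (2,5)B 0/2 ✗ · (2,6)R 1/3 ✗
Row 3: (3,1)B 2/3 ✓ · (3,2)B 1/3 ✗ · (3,3)R 2/4 ✓ · (3,4)R 2/3 ✓ · (3,6)R 2/2 ✓ · (3,7)R 1/2 ✓
Row 4: (4,1)B 2/2 ✓ · (4,3)B 1/3 ✗ · (4,4)B 1/3 ✗ · (4,7)B 1/2 ✓
Row 5: (5,1)B 1/1 ✓ · (5,3)R 1/2 ✓ · (5,4)R 1/3 ✗ · (5,5)B 0/2 ✗ · (5,6)R 0/2 ✗ · (5,7)B 1/2 ✓
For instance (1,2) has only 0/2 same-type neighbors, below 3/8.

No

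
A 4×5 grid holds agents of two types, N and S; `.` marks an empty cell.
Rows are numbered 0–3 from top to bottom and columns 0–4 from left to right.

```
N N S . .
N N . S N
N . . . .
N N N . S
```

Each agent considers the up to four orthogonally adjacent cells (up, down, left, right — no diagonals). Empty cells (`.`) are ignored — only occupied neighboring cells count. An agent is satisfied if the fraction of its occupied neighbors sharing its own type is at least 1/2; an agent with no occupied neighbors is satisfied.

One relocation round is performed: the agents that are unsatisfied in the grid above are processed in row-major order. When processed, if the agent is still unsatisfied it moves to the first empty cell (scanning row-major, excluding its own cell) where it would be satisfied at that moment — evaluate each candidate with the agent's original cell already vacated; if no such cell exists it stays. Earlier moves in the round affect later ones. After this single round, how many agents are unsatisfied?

0

Initially unsatisfied (in order): (0,2), (1,3), (1,4).
  (0,2) → (0,3).
  (1,3): now satisfied by earlier moves; stays.
  (1,4) → (0,2).
Resulting grid:
N N N S .
N N . S .
N . . . .
N N N . S
All satisfied now.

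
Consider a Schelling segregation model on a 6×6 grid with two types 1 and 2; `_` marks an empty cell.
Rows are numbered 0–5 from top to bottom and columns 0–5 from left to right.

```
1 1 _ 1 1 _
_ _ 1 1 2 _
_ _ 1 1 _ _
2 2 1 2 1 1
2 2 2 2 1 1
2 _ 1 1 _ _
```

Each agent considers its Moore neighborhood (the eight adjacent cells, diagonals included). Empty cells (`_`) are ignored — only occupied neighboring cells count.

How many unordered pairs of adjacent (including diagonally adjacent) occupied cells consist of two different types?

Scan each occupied cell's neighbors to the right and below (and the two forward diagonals) so each pair is counted once.
From row 0: 2 unlike of 8 pairs (running 2/8).
From row 1: 2 unlike of 7 pairs (running 4/15).
From row 2: 3 unlike of 7 pairs (running 7/22).
From row 3: 8 unlike of 21 pairs (running 15/43).
From row 4: 6 unlike of 13 pairs (running 21/56).
From row 5: 0 unlike of 1 pairs (running 21/57).
Total adjacent occupied pairs: 57; unlike-type pairs: 21.

21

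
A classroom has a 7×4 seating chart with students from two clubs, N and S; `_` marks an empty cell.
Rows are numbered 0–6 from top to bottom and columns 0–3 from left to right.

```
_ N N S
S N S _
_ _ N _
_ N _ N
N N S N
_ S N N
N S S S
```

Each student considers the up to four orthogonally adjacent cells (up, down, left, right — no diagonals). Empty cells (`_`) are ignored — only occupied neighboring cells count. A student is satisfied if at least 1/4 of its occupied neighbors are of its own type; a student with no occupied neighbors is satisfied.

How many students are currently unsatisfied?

6

Row 0: (0,1)N 2/2 ok · (0,2)N 1/3 ok · (0,3)S 0/1 unhappy
Row 1: (1,0)S 0/1 unhappy · (1,1)N 1/3 ok · (1,2)S 0/3 unhappy
Row 2: (2,2)N 0/1 unhappy
Row 3: (3,1)N 1/1 ok · (3,3)N 1/1 ok
Row 4: (4,0)N 1/1 ok · (4,1)N 2/4 ok · (4,2)S 0/3 unhappy · (4,3)N 2/3 ok
Row 5: (5,1)S 1/3 ok · (5,2)N 1/4 ok · (5,3)N 2/3 ok
Row 6: (6,0)N 0/1 unhappy · (6,1)S 2/3 ok · (6,2)S 2/3 ok · (6,3)S 1/2 ok
Unsatisfied: (0,3), (1,0), (1,2), (2,2), (4,2), (6,0) — 6 in total.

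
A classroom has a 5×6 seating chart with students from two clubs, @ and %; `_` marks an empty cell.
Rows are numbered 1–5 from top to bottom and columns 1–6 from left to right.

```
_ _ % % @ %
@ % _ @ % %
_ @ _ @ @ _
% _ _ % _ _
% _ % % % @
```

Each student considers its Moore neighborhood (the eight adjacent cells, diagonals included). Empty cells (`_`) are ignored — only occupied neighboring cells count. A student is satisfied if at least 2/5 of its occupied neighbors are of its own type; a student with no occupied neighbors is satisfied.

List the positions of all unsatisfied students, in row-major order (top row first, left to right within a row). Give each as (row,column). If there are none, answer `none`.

Row 1: (1,3)% 2/3 ok · (1,4)% 2/4 ok · (1,5)@ 1/5 unhappy · (1,6)% 2/3 ok
Row 2: (2,1)@ 1/2 ok · (2,2)% 1/3 unhappy · (2,4)@ 3/6 ok · (2,5)% 3/7 ok · (2,6)% 2/4 ok
Row 3: (3,2)@ 1/3 unhappy · (3,4)@ 2/4 ok · (3,5)@ 2/5 ok
Row 4: (4,1)% 1/2 ok · (4,4)% 3/5 ok
Row 5: (5,1)% 1/1 ok · (5,3)% 2/2 ok · (5,4)% 3/3 ok · (5,5)% 2/3 ok · (5,6)@ 0/1 unhappy

(1,5), (2,2), (3,2), (5,6)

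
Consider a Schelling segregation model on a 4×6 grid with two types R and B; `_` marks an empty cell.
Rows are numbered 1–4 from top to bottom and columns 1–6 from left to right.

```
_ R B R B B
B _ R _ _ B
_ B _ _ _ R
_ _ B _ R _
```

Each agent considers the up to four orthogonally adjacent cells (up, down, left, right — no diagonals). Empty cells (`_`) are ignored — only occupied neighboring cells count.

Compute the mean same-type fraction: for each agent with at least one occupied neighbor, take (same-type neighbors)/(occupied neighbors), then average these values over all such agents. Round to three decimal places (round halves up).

0.250

Row 1: (1,2)R 0/1 · (1,3)B 0/3 · (1,4)R 0/2 · (1,5)B 1/2 · (1,6)B 2/2
Row 2: (2,1)B — no occupied neighbors · (2,3)R 0/1 · (2,6)B 1/2
Row 3: (3,2)B — no occupied neighbors · (3,6)R 0/1
Row 4: (4,3)B — no occupied neighbors · (4,5)R — no occupied neighbors
Sum over 8 agents: 0/1 + 0/3 + 0/2 + 1/2 + 2/2 + 0/1 + 1/2 + 0/1 = 2; mean = 2 ÷ 8 = 1/4 = 0.25 → 0.250.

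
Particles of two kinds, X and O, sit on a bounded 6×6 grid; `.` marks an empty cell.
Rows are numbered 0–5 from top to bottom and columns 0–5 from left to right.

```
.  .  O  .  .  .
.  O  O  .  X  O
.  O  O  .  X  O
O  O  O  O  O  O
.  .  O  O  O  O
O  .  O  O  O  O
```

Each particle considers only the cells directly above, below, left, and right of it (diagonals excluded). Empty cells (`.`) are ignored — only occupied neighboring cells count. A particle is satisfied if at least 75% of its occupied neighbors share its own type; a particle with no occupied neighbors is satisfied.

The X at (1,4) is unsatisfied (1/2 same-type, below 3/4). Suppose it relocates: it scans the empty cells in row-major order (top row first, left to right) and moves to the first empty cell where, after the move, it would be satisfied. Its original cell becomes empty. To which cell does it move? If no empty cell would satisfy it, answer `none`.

Vacating (1,4). Empty cells in order:
  (0,0): 0/0 same-type → satisfied — stop here.

(0,0)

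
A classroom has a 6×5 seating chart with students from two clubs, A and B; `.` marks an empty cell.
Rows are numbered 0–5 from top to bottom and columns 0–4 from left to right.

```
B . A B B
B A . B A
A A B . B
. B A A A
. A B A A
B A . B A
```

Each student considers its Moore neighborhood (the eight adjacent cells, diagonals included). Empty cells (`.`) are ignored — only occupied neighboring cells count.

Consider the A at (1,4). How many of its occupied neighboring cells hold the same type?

0

Occupied neighbors of (1,4): (0,3)=B, (0,4)=B, (1,3)=B, (2,4)=B.
Same type (A): 0 of 4.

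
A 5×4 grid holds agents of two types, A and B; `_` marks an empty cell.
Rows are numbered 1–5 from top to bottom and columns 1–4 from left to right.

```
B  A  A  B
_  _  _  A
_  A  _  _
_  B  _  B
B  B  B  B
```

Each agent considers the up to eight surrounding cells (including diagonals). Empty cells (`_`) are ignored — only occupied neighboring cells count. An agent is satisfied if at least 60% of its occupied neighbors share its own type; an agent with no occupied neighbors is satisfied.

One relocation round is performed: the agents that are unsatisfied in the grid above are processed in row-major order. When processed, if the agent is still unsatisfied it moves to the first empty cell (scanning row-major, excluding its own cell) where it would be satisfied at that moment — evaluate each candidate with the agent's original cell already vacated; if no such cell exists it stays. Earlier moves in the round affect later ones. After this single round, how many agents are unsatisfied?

Initially unsatisfied (in order): (1,1), (1,2), (1,4), (2,4), (3,2).
  (1,1) → (4,1).
  (1,2): now satisfied by earlier moves; stays.
  (1,4) → (3,1).
  (2,4): now satisfied by earlier moves; stays.
  (3,2) → (1,1).
Resulting grid:
A A A _
_ _ _ A
B _ _ _
B B _ B
B B B B
All satisfied now.

0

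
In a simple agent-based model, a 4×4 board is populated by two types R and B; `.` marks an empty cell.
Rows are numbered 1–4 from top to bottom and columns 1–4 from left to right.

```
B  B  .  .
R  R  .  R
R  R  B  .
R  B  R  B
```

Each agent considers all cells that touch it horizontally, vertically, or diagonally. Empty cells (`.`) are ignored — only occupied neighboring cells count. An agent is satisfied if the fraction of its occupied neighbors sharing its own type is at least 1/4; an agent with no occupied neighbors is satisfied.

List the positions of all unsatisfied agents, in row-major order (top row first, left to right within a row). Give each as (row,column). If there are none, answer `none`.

(1,1)B 1/3 ok
(1,2)B 1/3 ok
(2,1)R 3/5 ok
(2,2)R 3/6 ok
(2,4)R 0/1 unhappy
(3,1)R 4/5 ok
(3,2)R 5/7 ok
(3,3)B 2/6 ok
(4,1)R 2/3 ok
(4,2)B 1/5 unhappy
(4,3)R 1/4 ok
(4,4)B 1/2 ok

(2,4), (4,2)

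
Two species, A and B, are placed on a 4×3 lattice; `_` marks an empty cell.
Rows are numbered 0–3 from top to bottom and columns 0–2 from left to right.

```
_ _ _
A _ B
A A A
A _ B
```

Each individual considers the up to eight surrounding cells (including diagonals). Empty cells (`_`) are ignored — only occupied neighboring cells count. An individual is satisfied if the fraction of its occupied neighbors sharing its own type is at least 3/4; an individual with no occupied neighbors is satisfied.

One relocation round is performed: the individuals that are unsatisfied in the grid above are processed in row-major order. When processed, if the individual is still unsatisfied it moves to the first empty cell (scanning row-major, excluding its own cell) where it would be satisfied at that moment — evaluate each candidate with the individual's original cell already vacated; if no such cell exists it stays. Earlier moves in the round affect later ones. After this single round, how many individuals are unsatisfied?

Initially unsatisfied (in order): (1,2), (2,1), (2,2), (3,2).
  (1,2) → (0,2).
  (2,1): now satisfied by earlier moves; stays.
  (2,2) → (0,0).
  (3,2): no empty cell satisfies it; stays.
Resulting grid:
A _ B
A _ _
A A _
A _ B
Unsatisfied now: (3,2).

1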